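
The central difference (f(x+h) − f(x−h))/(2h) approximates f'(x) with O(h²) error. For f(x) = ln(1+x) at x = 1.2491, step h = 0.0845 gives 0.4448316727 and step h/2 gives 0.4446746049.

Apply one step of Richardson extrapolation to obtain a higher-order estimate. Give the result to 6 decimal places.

0.444622

Leading term ∝ h^2; use weight 4 = 2^2.
Numerator 4*A(h/2) − A(h) = 4*0.4446746049 − 0.4448316727 = 1.3338667469
Divide by 2^2 − 1 = 3.
Result: 0.4446222490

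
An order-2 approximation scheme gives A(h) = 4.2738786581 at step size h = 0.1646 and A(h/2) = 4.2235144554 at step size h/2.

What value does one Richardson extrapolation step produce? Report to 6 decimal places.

4.206726

Method order is 2; weight 2^2 = 4.
4·4.2235144554 − 4.2738786581 = 12.6201791635
Extrapolated: 12.6201791635 / 3 = 4.2067263878
Shift from A(h/2): −0.0167880676.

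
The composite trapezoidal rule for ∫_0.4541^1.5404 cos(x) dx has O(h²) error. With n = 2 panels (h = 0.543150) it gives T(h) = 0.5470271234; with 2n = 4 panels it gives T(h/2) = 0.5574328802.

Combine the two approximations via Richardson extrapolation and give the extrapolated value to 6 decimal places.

Order 2 gives 2^r = 4 and 2^r − 1 = 3.
4 × 0.5574328802 = 2.2297315208; subtract 0.5470271234 → 1.6827043974
Divide by 2^2 − 1 = 3.
Extrapolated: 1.6827043974 / 3 = 0.5609014658
Gap between inputs: 1.041e-02; correction applied: +0.0034685856.

0.560901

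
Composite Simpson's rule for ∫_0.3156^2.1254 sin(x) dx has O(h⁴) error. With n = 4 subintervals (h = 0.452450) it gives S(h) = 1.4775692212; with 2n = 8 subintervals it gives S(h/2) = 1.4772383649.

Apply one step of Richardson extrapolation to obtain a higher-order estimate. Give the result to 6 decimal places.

r = 4, so 2^r = 16.
2^4·A(h/2) = 23.6358138384; minus A(h) gives 22.1582446172.
Divide by 2^4 − 1 = 15.
(16·1.4772383649 − 1.4775692212)/(16 − 1) = 1.4772163078
Shift from A(h/2): −0.0000220571.

1.477216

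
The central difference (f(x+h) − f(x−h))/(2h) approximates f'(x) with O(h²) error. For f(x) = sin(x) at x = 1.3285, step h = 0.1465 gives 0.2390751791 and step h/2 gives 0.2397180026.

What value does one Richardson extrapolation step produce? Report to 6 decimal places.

Leading term ∝ h^2; use weight 4 = 2^2.
Numerator 4×A(h/2) − A(h) = 4×0.2397180026 − 0.2390751791 = 0.7197968313
R = 0.7197968313/3 = 0.2399322771
Gap between inputs: 6.428e-04; correction applied: +0.0002142745.

0.239932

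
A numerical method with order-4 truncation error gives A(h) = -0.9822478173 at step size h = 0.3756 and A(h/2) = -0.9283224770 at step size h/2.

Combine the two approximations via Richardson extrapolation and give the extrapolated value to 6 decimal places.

Leading term ∝ h^4; use weight 16 = 2^4.
16*(-0.9283224770) = -14.8531596320; subtract (-0.9822478173) → -13.8709118147
(16*(-0.9283224770) − (-0.9822478173))/(16 − 1) = -0.9247274543

-0.924727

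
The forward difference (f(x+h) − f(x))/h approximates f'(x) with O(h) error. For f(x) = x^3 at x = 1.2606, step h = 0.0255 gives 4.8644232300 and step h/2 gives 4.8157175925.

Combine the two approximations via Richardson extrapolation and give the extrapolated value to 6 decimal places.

The method has order 1: 2^1 = 2.
2*4.8157175925 = 9.6314351850; 9.6314351850 − 4.8644232300 = 4.7670119550
Denominator 2 − 1 = 1.
(2*4.8157175925 − 4.8644232300)/(2 − 1) = 4.7670119550
Gap between inputs: 4.871e-02; correction applied: −0.0487056375.

4.767012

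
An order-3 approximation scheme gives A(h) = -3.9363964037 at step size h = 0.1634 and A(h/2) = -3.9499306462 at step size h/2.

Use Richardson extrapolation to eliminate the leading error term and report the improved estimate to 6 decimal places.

r = 3: numerator weight 8, denominator 7.
Difference of the inputs: -3.9499306462 − (-3.9363964037) = -0.0135342425
Correction (A(h/2) − A(h))/(8 − 1) = (-0.0135342425)/7 = -0.0019334632
R = A(h/2) + (A(h/2) − A(h))/7 = -3.9499306462 − 0.0019334632 = -3.9518641094
Gap between inputs: 1.353e-02; correction applied: −0.0019334632.

-3.951864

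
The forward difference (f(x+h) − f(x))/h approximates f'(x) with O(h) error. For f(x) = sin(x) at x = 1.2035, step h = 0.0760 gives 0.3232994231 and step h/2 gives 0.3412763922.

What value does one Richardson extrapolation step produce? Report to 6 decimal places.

0.359253

r = 1, so 2^r = 2.
A(h/2) − A(h) = 0.3412763922 − 0.3232994231 = 0.0179769691
Divide by 2^1 − 1 = 1: 0.0179769691/1 = 0.0179769691
R = A(h/2) + (A(h/2) − A(h))/1 = 0.3412763922 + 0.0179769691 = 0.3592533613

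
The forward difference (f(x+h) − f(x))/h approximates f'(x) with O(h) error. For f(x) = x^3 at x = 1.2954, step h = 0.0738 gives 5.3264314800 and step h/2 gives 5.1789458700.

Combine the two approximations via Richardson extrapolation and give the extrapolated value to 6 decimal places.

5.031460

Leading term ∝ h^1; use weight 2 = 2^1.
2×5.1789458700 = 10.3578917400; subtract 5.3264314800 → 5.0314602600
R = 5.0314602600/1 = 5.0314602600
Correction |R − A(h/2)| = 1.475e-01; gap |A(h/2) − A(h)| = 1.475e-01.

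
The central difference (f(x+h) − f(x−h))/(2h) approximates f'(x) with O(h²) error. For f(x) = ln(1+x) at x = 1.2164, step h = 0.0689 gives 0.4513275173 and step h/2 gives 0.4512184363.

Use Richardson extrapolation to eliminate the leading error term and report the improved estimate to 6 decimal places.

Order 2 gives 2^r = 4 and 2^r − 1 = 3.
4·0.4512184363 = 1.8048737452; subtract 0.4513275173 → 1.3535462279
Denominator 4 − 1 = 3.
So the Richardson estimate is 0.4511820760.
Correction |R − A(h/2)| = 3.636e-05; gap |A(h/2) − A(h)| = 1.091e-04.

0.451182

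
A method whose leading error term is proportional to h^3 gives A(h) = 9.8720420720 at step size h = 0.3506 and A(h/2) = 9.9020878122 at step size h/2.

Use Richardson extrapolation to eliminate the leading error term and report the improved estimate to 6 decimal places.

9.906380

The method has order 3: 2^3 = 8.
8 × 9.9020878122 − 9.8720420720 = 69.3446604256
69.3446604256 ÷ 7 = 9.9063800608
Gap between inputs: 3.005e-02; correction applied: +0.0042922486.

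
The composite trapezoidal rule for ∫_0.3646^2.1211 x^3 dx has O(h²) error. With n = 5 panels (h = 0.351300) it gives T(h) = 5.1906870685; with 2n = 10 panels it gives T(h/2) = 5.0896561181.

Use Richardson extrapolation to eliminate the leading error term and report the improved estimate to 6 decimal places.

5.055979

r = 2: numerator weight 4, denominator 3.
Numerator 4 × A(h/2) − A(h) = 4 × 5.0896561181 − 5.1906870685 = 15.1679374039
Divide by 2^2 − 1 = 3.
Extrapolated: 15.1679374039 / 3 = 5.0559791346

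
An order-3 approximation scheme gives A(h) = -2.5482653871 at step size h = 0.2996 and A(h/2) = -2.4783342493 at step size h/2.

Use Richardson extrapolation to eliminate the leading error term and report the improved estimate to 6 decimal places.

The method has order 3: 2^3 = 8.
8*(-2.4783342493) − (-2.5482653871) = -17.2784086073
(8*(-2.4783342493) − (-2.5482653871))/(8 − 1) = -2.4683440868

-2.468344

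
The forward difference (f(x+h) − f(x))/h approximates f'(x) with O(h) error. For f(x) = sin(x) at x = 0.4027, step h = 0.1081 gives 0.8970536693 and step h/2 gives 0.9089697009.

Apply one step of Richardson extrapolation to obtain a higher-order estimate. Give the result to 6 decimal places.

r = 1: numerator weight 2, denominator 1.
Top: 2(0.9089697009) − (0.8970536693) = 0.9208857325
Divide by 2^1 − 1 = 1.
0.9208857325 ÷ 1 = 0.9208857325

0.920886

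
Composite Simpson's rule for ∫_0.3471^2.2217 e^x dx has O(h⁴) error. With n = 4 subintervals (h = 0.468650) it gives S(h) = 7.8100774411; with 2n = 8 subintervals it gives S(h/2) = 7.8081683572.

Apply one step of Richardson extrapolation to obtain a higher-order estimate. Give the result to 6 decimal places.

7.808041

Order 4 gives 2^r = 16 and 2^r − 1 = 15.
16 × 7.8081683572 = 124.9306937152; 124.9306937152 − 7.8100774411 = 117.1206162741
(16 × 7.8081683572 − 7.8100774411)/(16 − 1) = 7.8080410849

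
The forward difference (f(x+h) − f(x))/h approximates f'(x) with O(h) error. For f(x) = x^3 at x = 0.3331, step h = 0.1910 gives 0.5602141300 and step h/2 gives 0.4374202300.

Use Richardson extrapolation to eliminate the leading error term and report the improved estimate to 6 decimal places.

The method has order 1: 2^1 = 2.
Weighted: 0.8748404600 − 0.5602141300 = 0.3146263300
Divide by 2^1 − 1 = 1.
Result: 0.3146263300
Gap between inputs: 1.228e-01; correction applied: −0.1227939000.

0.314626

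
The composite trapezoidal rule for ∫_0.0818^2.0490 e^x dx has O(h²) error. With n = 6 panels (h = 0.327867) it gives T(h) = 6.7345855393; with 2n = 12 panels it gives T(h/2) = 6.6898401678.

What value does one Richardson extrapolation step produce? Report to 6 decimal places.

6.674925

Order 2 gives 2^r = 4 and 2^r − 1 = 3.
Top: 4(6.6898401678) − (6.7345855393) = 20.0247751319
Denominator 4 − 1 = 3.
(4·6.6898401678 − 6.7345855393)/(4 − 1) = 6.6749250440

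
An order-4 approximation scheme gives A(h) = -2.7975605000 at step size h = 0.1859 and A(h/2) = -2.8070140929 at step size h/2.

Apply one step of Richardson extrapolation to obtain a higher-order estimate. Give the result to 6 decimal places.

-2.807644

With r = 4 the leading error scales as h^4, so the weight is 2^4 = 16.
Top: 16(-2.8070140929) − (-2.7975605000) = -42.1146649864
Divide by 2^4 − 1 = 15.
(16·(-2.8070140929) − (-2.7975605000))/(16 − 1) = -2.8076443324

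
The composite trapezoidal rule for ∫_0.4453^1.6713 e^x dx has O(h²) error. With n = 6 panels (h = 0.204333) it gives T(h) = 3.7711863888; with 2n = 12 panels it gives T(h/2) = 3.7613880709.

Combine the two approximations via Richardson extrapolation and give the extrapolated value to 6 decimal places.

r = 2, so 2^r = 4.
4*3.7613880709 = 15.0455522836; subtract 3.7711863888 → 11.2743658948
Denominator 4 − 1 = 3.
So the Richardson estimate is 3.7581219649.
Shift from A(h/2): −0.0032661060.

3.758122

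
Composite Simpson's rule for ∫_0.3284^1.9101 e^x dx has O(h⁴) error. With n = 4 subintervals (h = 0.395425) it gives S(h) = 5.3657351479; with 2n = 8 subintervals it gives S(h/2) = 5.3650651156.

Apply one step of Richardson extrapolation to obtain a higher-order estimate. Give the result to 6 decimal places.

5.365020

The method has order 4: 2^4 = 16.
Weighted: 85.8410418496 − 5.3657351479 = 80.4753067017
Denominator 16 − 1 = 15.
Extrapolated: 80.4753067017 / 15 = 5.3650204468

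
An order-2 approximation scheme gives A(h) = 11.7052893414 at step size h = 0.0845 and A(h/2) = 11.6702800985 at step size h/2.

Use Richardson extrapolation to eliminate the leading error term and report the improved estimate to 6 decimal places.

11.658610

The method has order 2: 2^2 = 4.
Numerator 4*A(h/2) − A(h) = 4*11.6702800985 − 11.7052893414 = 34.9758310526
Denominator 4 − 1 = 3.
So the Richardson estimate is 11.6586103509.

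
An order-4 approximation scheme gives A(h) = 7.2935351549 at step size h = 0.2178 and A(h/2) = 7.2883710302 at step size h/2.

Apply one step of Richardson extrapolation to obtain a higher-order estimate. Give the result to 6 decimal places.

7.288027

Method order is 4; weight 2^4 = 16.
16×7.2883710302 = 116.6139364832; subtract 7.2935351549 → 109.3204013283
(16×7.2883710302 − 7.2935351549)/(16 − 1) = 7.2880267552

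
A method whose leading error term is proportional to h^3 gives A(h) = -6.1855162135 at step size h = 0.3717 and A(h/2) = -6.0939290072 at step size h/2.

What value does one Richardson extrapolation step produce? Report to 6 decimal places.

-6.080845

r = 3: numerator weight 8, denominator 7.
8·(-6.0939290072) = -48.7514320576; (-48.7514320576) − (-6.1855162135) = -42.5659158441
Divide by 2^3 − 1 = 7.
Extrapolated: (-42.5659158441) / 7 = -6.0808451206
Shift from A(h/2): +0.0130838866.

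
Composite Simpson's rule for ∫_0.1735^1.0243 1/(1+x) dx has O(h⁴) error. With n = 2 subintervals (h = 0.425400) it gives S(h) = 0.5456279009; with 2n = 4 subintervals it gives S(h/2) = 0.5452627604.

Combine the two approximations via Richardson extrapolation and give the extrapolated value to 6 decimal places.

Leading term ∝ h^4; use weight 16 = 2^4.
A(h/2) − A(h) = 0.5452627604 − 0.5456279009 = -0.0003651405
Correction (A(h/2) − A(h))/(16 − 1) = (-0.0003651405)/15 = -0.0000243427
R = A(h/2) + (A(h/2) − A(h))/15 = 0.5452627604 − 0.0000243427 = 0.5452384177
Correction |R − A(h/2)| = 2.434e-05; gap |A(h/2) − A(h)| = 3.651e-04.

0.545238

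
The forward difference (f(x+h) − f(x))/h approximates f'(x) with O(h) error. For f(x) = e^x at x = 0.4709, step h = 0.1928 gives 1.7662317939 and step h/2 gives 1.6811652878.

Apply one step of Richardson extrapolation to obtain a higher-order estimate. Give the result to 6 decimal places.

Leading term ∝ h^1; use weight 2 = 2^1.
Weighted: 3.3623305756 − 1.7662317939 = 1.5960987817
Denominator 2 − 1 = 1.
1.5960987817 ÷ 1 = 1.5960987817

1.596099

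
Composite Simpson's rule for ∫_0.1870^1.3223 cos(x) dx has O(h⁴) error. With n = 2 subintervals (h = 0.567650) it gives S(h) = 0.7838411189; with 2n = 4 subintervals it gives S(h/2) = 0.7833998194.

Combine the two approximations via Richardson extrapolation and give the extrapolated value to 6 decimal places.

0.783370

The method has order 4: 2^4 = 16.
16*0.7833998194 = 12.5343971104; subtract 0.7838411189 → 11.7505559915
(16*0.7833998194 − 0.7838411189)/(16 − 1) = 0.7833703994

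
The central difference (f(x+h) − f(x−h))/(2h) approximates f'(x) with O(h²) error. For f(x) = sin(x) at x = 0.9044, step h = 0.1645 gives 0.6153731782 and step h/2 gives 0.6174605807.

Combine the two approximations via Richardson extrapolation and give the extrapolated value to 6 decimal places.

With r = 2 the leading error scales as h^2, so the weight is 2^2 = 4.
2^2·A(h/2) = 2.4698423228; minus A(h) gives 1.8544691446.
Divide by 2^2 − 1 = 3.
Result: 0.6181563815
Correction |R − A(h/2)| = 6.958e-04; gap |A(h/2) − A(h)| = 2.087e-03.

0.618156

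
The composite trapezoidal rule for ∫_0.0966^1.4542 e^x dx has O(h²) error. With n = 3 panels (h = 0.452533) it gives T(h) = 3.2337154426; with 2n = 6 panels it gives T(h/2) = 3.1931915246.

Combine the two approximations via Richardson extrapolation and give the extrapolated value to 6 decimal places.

3.179684

Method order is 2; weight 2^2 = 4.
A(h/2) − A(h) = 3.1931915246 − 3.2337154426 = -0.0405239180
Correction (A(h/2) − A(h))/(4 − 1) = (-0.0405239180)/3 = -0.0135079727
R = A(h/2) + (A(h/2) − A(h))/3 = 3.1931915246 − 0.0135079727 = 3.1796835519
Gap between inputs: 4.052e-02; correction applied: −0.0135079727.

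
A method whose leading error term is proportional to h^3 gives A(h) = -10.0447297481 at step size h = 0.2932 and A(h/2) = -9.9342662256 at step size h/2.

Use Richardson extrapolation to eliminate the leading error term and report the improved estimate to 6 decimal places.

-9.918486

r = 3: numerator weight 8, denominator 7.
Weighted: (-79.4741298048) − (-10.0447297481) = -69.4294000567
Extrapolated: (-69.4294000567) / 7 = -9.9184857224
Shift from A(h/2): +0.0157805032.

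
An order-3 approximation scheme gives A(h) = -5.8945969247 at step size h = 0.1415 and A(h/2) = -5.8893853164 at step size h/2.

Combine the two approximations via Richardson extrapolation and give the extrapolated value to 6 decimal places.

Error is O(h^3); halving h shrinks it by 2^3 = 8.
Difference of the inputs: -5.8893853164 − (-5.8945969247) = 0.0052116083
Correction (A(h/2) − A(h))/(8 − 1) = 0.0052116083/7 = 0.0007445155
R = -5.8893853164 + 0.0007445155 = -5.8886408009

-5.888641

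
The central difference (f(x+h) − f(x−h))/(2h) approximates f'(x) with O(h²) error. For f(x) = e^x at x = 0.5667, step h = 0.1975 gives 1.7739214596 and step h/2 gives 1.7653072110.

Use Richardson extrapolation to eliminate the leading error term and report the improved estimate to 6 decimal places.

1.762436

r = 2: numerator weight 4, denominator 3.
2^2 × A(h/2) = 7.0612288440; minus A(h) gives 5.2873073844.
Divide by 2^2 − 1 = 3.
Result: 1.7624357948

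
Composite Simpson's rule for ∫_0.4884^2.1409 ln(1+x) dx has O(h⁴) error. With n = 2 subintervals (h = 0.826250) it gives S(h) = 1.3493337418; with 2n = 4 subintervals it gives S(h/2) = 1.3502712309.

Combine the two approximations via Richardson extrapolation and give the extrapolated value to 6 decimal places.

Leading term ∝ h^4; use weight 16 = 2^4.
16×1.3502712309 = 21.6043396944; 21.6043396944 − 1.3493337418 = 20.2550059526
20.2550059526 ÷ 15 = 1.3503337302
Gap between inputs: 9.375e-04; correction applied: +0.0000624993.

1.350334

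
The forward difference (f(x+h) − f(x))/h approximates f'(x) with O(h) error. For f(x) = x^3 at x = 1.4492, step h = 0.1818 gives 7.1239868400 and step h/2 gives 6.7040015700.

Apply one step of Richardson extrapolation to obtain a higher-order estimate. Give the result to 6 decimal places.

6.284016

Order 1 gives 2^r = 2 and 2^r − 1 = 1.
Difference of the inputs: 6.7040015700 − 7.1239868400 = -0.4199852700
Correction (A(h/2) − A(h))/(2 − 1) = (-0.4199852700)/1 = -0.4199852700
R = 6.7040015700 − 0.4199852700 = 6.2840163000
Shift from A(h/2): −0.4199852700.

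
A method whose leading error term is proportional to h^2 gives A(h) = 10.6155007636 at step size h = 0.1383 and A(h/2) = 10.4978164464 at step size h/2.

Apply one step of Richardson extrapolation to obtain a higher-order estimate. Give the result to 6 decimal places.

The method has order 2: 2^2 = 4.
A(h/2) − A(h) = 10.4978164464 − 10.6155007636 = -0.1176843172
Correction (A(h/2) − A(h))/(4 − 1) = (-0.1176843172)/3 = -0.0392281057
R = 10.4978164464 − 0.0392281057 = 10.4585883407
Gap between inputs: 1.177e-01; correction applied: −0.0392281057.

10.458588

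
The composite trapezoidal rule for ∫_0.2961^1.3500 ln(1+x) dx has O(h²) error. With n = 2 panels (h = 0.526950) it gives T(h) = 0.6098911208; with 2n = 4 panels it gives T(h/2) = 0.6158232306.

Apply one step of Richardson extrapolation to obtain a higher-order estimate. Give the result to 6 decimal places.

0.617801

With r = 2 the leading error scales as h^2, so the weight is 2^2 = 4.
Difference of the inputs: 0.6158232306 − 0.6098911208 = 0.0059321098
Divide by 2^2 − 1 = 3: 0.0059321098/3 = 0.0019773699
R = 0.6158232306 + 0.0019773699 = 0.6178006005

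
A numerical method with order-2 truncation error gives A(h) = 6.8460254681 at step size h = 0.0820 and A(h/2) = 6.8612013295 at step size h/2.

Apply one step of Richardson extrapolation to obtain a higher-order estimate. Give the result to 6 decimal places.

6.866260

r = 2: numerator weight 4, denominator 3.
2^2 × A(h/2) = 27.4448053180; minus A(h) gives 20.5987798499.
Divide by 2^2 − 1 = 3.
Result: 6.8662599500
Shift from A(h/2): +0.0050586205.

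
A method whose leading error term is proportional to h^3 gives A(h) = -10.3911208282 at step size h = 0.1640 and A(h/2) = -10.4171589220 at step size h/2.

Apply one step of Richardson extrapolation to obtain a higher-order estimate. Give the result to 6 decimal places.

-10.420879

With r = 3 the leading error scales as h^3, so the weight is 2^3 = 8.
8×(-10.4171589220) − (-10.3911208282) = -72.9461505478
R = (-72.9461505478)/7 = -10.4208786497
Correction |R − A(h/2)| = 3.720e-03; gap |A(h/2) − A(h)| = 2.604e-02.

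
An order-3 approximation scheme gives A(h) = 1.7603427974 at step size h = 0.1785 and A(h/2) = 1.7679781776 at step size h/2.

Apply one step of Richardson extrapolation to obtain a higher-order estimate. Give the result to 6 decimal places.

Leading term ∝ h^3; use weight 8 = 2^3.
8*1.7679781776 = 14.1438254208; 14.1438254208 − 1.7603427974 = 12.3834826234
(8*1.7679781776 − 1.7603427974)/(8 − 1) = 1.7690689462
Shift from A(h/2): +0.0010907686.

1.769069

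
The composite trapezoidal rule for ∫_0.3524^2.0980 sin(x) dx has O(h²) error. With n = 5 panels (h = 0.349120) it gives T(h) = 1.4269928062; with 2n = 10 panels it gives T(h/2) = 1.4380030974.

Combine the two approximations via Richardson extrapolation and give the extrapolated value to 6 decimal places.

1.441673

Leading term ∝ h^2; use weight 4 = 2^2.
A(h/2) − A(h) = 1.4380030974 − 1.4269928062 = 0.0110102912
Divide by 2^2 − 1 = 3: 0.0110102912/3 = 0.0036700971
R = A(h/2) + (A(h/2) − A(h))/3 = 1.4380030974 + 0.0036700971 = 1.4416731945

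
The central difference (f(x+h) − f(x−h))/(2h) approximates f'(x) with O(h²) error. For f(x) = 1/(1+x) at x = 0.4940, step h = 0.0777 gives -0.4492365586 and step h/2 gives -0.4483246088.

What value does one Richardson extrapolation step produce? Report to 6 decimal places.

With r = 2 the leading error scales as h^2, so the weight is 2^2 = 4.
4*(-0.4483246088) = -1.7932984352; subtract (-0.4492365586) → -1.3440618766
Denominator 4 − 1 = 3.
So the Richardson estimate is -0.4480206255.

-0.448021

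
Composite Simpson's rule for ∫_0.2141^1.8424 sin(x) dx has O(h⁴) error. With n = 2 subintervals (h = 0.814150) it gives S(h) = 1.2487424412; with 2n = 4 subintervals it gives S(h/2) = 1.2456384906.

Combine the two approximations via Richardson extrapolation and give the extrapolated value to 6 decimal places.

1.245432

Error is O(h^4); halving h shrinks it by 2^4 = 16.
2^4·A(h/2) = 19.9302158496; minus A(h) gives 18.6814734084.
(16·1.2456384906 − 1.2487424412)/(16 − 1) = 1.2454315606
Correction |R − A(h/2)| = 2.069e-04; gap |A(h/2) − A(h)| = 3.104e-03.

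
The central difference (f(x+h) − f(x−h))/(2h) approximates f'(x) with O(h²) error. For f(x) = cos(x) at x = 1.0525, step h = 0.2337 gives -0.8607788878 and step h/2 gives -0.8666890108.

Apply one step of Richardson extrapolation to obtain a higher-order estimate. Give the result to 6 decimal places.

The method has order 2: 2^2 = 4.
Difference of the inputs: -0.8666890108 − (-0.8607788878) = -0.0059101230
Divide by 2^2 − 1 = 3: (-0.0059101230)/3 = -0.0019700410
R = -0.8666890108 − 0.0019700410 = -0.8686590518

-0.868659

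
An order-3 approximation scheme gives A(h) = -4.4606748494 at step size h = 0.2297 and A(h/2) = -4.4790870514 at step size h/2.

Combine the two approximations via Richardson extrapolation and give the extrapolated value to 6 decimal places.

-4.481717

With r = 3 the leading error scales as h^3, so the weight is 2^3 = 8.
Weighted: (-35.8326964112) − (-4.4606748494) = -31.3720215618
R = (-31.3720215618)/7 = -4.4817173660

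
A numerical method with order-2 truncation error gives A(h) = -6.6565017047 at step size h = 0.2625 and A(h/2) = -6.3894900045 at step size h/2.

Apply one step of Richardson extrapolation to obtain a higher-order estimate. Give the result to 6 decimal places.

The method has order 2: 2^2 = 4.
A(h/2) − A(h) = -6.3894900045 − (-6.6565017047) = 0.2670117002
Divide by 2^2 − 1 = 3: 0.2670117002/3 = 0.0890039001
R = A(h/2) + (A(h/2) − A(h))/3 = -6.3894900045 + 0.0890039001 = -6.3004861044

-6.300486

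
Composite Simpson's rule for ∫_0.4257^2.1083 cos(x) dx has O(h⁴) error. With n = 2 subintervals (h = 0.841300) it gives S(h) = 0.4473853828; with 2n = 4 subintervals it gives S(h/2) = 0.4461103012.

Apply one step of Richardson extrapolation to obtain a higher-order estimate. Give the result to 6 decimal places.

r = 4, so 2^r = 16.
16 × 0.4461103012 − 0.4473853828 = 6.6903794364
Denominator 16 − 1 = 15.
Result: 0.4460252958
Gap between inputs: 1.275e-03; correction applied: −0.0000850054.

0.446025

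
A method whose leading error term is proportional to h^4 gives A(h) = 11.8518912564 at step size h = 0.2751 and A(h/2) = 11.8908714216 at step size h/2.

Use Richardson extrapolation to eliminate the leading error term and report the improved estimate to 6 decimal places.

With r = 4 the leading error scales as h^4, so the weight is 2^4 = 16.
A(h/2) − A(h) = 11.8908714216 − 11.8518912564 = 0.0389801652
Correction (A(h/2) − A(h))/(16 − 1) = 0.0389801652/15 = 0.0025986777
R = A(h/2) + (A(h/2) − A(h))/15 = 11.8908714216 + 0.0025986777 = 11.8934700993

11.893470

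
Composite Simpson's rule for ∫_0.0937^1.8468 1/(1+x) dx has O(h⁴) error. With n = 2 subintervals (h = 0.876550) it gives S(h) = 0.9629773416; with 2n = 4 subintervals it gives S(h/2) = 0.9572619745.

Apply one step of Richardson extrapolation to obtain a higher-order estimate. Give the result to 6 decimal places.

Leading term ∝ h^4; use weight 16 = 2^4.
Weighted: 15.3161915920 − 0.9629773416 = 14.3532142504
(16·0.9572619745 − 0.9629773416)/(16 − 1) = 0.9568809500
Shift from A(h/2): −0.0003810245.

0.956881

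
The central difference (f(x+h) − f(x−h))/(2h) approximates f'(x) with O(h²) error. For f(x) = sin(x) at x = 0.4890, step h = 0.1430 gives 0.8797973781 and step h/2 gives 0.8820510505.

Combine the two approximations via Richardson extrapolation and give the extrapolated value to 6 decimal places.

Error is O(h^2); halving h shrinks it by 2^2 = 4.
Weighted: 3.5282042020 − 0.8797973781 = 2.6484068239
Denominator 4 − 1 = 3.
Extrapolated: 2.6484068239 / 3 = 0.8828022746
Gap between inputs: 2.254e-03; correction applied: +0.0007512241.

0.882802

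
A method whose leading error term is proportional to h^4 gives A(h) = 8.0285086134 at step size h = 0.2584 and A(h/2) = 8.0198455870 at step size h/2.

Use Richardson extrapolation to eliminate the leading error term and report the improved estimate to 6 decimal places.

8.019268

r = 4, so 2^r = 16.
A(h/2) − A(h) = 8.0198455870 − 8.0285086134 = -0.0086630264
Divide by 2^4 − 1 = 15: (-0.0086630264)/15 = -0.0005775351
R = 8.0198455870 − 0.0005775351 = 8.0192680519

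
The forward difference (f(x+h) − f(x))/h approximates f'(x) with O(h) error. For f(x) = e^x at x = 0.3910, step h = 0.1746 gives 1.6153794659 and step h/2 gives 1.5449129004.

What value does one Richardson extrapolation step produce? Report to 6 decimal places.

With r = 1 the leading error scales as h^1, so the weight is 2^1 = 2.
2*1.5449129004 − 1.6153794659 = 1.4744463349
Divide by 2^1 − 1 = 1.
So the Richardson estimate is 1.4744463349.

1.474446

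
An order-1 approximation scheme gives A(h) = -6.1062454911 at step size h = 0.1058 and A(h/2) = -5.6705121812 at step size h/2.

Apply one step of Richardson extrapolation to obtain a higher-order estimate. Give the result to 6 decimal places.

-5.234779

Leading term ∝ h^1; use weight 2 = 2^1.
Weighted: (-11.3410243624) − (-6.1062454911) = -5.2347788713
Divide by 2^1 − 1 = 1.
R = (-5.2347788713)/1 = -5.2347788713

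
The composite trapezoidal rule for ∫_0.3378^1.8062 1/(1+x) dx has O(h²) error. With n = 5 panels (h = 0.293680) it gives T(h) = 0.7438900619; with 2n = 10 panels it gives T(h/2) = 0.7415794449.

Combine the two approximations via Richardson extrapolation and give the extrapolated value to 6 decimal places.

Leading term ∝ h^2; use weight 4 = 2^2.
Weighted: 2.9663177796 − 0.7438900619 = 2.2224277177
Divide by 2^2 − 1 = 3.
Result: 0.7408092392

0.740809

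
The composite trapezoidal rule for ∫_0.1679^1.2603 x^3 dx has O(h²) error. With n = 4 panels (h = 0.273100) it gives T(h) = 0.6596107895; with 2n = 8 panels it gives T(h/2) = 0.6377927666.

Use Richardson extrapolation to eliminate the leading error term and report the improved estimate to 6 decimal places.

0.630520

Order 2 gives 2^r = 4 and 2^r − 1 = 3.
Top: 4(0.6377927666) − (0.6596107895) = 1.8915602769
(4*0.6377927666 − 0.6596107895)/(4 − 1) = 0.6305200923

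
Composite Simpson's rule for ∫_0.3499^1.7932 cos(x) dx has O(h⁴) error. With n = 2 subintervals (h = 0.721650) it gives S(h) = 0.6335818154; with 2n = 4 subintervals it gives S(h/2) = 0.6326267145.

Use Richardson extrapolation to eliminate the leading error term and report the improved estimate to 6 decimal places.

Error is O(h^4); halving h shrinks it by 2^4 = 16.
16·0.6326267145 − 0.6335818154 = 9.4884456166
9.4884456166 ÷ 15 = 0.6325630411
Shift from A(h/2): −0.0000636734.

0.632563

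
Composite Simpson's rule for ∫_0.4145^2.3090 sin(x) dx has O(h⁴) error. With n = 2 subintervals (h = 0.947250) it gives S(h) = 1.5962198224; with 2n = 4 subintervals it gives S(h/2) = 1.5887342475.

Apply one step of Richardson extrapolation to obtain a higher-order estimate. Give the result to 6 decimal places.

1.588235

The method has order 4: 2^4 = 16.
16·1.5887342475 = 25.4197479600; subtract 1.5962198224 → 23.8235281376
Extrapolated: 23.8235281376 / 15 = 1.5882352092
Shift from A(h/2): −0.0004990383.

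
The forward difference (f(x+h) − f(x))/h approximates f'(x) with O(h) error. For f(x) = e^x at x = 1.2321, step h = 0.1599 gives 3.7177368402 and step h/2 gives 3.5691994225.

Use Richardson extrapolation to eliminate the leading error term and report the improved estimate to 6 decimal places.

3.420662

r = 1, so 2^r = 2.
2×3.5691994225 = 7.1383988450; 7.1383988450 − 3.7177368402 = 3.4206620048
(2×3.5691994225 − 3.7177368402)/(2 − 1) = 3.4206620048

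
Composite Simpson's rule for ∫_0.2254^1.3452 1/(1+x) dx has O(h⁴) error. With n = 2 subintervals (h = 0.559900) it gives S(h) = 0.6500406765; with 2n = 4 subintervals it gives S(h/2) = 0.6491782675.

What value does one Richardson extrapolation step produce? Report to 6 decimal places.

0.649121

r = 4: numerator weight 16, denominator 15.
A(h/2) − A(h) = 0.6491782675 − 0.6500406765 = -0.0008624090
Correction (A(h/2) − A(h))/(16 − 1) = (-0.0008624090)/15 = -0.0000574939
R = 0.6491782675 − 0.0000574939 = 0.6491207736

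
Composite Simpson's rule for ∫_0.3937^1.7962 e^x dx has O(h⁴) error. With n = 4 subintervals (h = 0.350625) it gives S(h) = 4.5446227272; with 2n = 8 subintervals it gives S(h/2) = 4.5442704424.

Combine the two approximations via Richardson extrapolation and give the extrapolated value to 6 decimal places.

With r = 4 the leading error scales as h^4, so the weight is 2^4 = 16.
Difference of the inputs: 4.5442704424 − 4.5446227272 = -0.0003522848
Divide by 2^4 − 1 = 15: (-0.0003522848)/15 = -0.0000234857
R = 4.5442704424 − 0.0000234857 = 4.5442469567
Shift from A(h/2): −0.0000234857.

4.544247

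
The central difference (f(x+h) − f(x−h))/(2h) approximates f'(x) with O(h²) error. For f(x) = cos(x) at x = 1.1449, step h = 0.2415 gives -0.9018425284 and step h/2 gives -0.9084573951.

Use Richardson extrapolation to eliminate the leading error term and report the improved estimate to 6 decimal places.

The method has order 2: 2^2 = 4.
4*(-0.9084573951) − (-0.9018425284) = -2.7319870520
Divide by 2^2 − 1 = 3.
(4*(-0.9084573951) − (-0.9018425284))/(4 − 1) = -0.9106623507
Gap between inputs: 6.615e-03; correction applied: −0.0022049556.

-0.910662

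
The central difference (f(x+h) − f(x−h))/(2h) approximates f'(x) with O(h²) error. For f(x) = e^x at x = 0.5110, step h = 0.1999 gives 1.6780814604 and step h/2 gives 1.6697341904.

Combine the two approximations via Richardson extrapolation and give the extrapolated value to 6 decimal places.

Order 2 gives 2^r = 4 and 2^r − 1 = 3.
4×1.6697341904 = 6.6789367616; subtract 1.6780814604 → 5.0008553012
(4×1.6697341904 − 1.6780814604)/(4 − 1) = 1.6669517671
Gap between inputs: 8.347e-03; correction applied: −0.0027824233.

1.666952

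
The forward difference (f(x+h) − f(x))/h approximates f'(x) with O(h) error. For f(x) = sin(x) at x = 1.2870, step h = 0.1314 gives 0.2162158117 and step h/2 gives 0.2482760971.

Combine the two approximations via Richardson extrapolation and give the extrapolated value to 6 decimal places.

0.280336

r = 1: numerator weight 2, denominator 1.
Weighted: 0.4965521942 − 0.2162158117 = 0.2803363825
Denominator 2 − 1 = 1.
So the Richardson estimate is 0.2803363825.
Gap between inputs: 3.206e-02; correction applied: +0.0320602854.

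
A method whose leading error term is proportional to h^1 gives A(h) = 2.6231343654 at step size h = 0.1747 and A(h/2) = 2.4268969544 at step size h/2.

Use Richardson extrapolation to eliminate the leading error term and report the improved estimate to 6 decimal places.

2.230660

Error is O(h^1); halving h shrinks it by 2^1 = 2.
2^1×A(h/2) = 4.8537939088; minus A(h) gives 2.2306595434.
(2×2.4268969544 − 2.6231343654)/(2 − 1) = 2.2306595434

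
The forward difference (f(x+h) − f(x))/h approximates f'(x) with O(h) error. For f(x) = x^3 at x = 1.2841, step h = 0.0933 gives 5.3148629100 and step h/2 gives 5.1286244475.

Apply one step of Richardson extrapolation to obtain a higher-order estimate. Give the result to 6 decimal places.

4.942386

Error is O(h^1); halving h shrinks it by 2^1 = 2.
2·5.1286244475 = 10.2572488950; subtract 5.3148629100 → 4.9423859850
Divide by 2^1 − 1 = 1.
Extrapolated: 4.9423859850 / 1 = 4.9423859850
Correction |R − A(h/2)| = 1.862e-01; gap |A(h/2) − A(h)| = 1.862e-01.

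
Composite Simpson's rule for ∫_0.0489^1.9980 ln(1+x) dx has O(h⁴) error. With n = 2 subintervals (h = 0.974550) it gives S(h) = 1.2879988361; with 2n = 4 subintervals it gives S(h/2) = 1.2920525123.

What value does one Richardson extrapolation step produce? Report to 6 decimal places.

The method has order 4: 2^4 = 16.
Difference of the inputs: 1.2920525123 − 1.2879988361 = 0.0040536762
Divide by 2^4 − 1 = 15: 0.0040536762/15 = 0.0002702451
R = A(h/2) + (A(h/2) − A(h))/15 = 1.2920525123 + 0.0002702451 = 1.2923227574

1.292323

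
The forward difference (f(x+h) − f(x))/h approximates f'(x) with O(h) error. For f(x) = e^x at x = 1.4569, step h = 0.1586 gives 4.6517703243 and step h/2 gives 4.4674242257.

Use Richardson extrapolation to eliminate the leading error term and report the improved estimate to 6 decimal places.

Error is O(h^1); halving h shrinks it by 2^1 = 2.
2^1*A(h/2) = 8.9348484514; minus A(h) gives 4.2830781271.
R = 4.2830781271/1 = 4.2830781271
Gap between inputs: 1.843e-01; correction applied: −0.1843460986.

4.283078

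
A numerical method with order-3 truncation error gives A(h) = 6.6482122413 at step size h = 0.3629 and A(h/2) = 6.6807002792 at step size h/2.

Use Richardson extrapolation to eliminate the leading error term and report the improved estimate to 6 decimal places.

Error is O(h^3); halving h shrinks it by 2^3 = 8.
Difference of the inputs: 6.6807002792 − 6.6482122413 = 0.0324880379
Divide by 2^3 − 1 = 7: 0.0324880379/7 = 0.0046411483
R = A(h/2) + (A(h/2) − A(h))/7 = 6.6807002792 + 0.0046411483 = 6.6853414275

6.685341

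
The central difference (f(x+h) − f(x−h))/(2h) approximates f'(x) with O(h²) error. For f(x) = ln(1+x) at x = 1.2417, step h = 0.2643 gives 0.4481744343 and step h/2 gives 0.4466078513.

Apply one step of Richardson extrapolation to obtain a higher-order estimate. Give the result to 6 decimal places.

0.446086

r = 2, so 2^r = 4.
Top: 4(0.4466078513) − (0.4481744343) = 1.3382569709
Denominator 4 − 1 = 3.
Result: 0.4460856570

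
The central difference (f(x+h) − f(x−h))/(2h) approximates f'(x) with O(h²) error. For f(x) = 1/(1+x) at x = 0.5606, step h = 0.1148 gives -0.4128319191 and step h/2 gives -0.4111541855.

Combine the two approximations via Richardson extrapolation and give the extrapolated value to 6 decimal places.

-0.410595

Error is O(h^2); halving h shrinks it by 2^2 = 4.
Top: 4(-0.4111541855) − (-0.4128319191) = -1.2317848229
Extrapolated: (-1.2317848229) / 3 = -0.4105949410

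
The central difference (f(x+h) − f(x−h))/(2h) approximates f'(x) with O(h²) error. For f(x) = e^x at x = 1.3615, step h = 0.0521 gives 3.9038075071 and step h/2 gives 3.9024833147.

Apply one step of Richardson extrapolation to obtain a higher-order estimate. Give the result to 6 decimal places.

3.902042

Method order is 2; weight 2^2 = 4.
Weighted: 15.6099332588 − 3.9038075071 = 11.7061257517
Denominator 4 − 1 = 3.
Extrapolated: 11.7061257517 / 3 = 3.9020419172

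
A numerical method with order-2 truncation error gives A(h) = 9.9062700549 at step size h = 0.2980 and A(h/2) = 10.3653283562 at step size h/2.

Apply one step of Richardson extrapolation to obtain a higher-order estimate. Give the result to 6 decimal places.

With r = 2 the leading error scales as h^2, so the weight is 2^2 = 4.
4·10.3653283562 = 41.4613134248; 41.4613134248 − 9.9062700549 = 31.5550433699
Extrapolated: 31.5550433699 / 3 = 10.5183477900
Correction |R − A(h/2)| = 1.530e-01; gap |A(h/2) − A(h)| = 4.591e-01.

10.518348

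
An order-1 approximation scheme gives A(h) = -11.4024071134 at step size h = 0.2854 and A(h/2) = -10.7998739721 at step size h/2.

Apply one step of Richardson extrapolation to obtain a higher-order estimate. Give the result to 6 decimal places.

-10.197341

r = 1, so 2^r = 2.
Numerator 2·A(h/2) − A(h) = 2·(-10.7998739721) − (-11.4024071134) = -10.1973408308
Extrapolated: (-10.1973408308) / 1 = -10.1973408308
Gap between inputs: 6.025e-01; correction applied: +0.6025331413.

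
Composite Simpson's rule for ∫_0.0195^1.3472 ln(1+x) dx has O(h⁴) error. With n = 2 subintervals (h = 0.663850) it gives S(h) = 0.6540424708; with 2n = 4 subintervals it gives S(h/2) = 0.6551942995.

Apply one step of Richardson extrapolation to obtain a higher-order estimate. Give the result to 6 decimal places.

0.655271

Leading term ∝ h^4; use weight 16 = 2^4.
2^4*A(h/2) = 10.4831087920; minus A(h) gives 9.8290663212.
Denominator 16 − 1 = 15.
Extrapolated: 9.8290663212 / 15 = 0.6552710881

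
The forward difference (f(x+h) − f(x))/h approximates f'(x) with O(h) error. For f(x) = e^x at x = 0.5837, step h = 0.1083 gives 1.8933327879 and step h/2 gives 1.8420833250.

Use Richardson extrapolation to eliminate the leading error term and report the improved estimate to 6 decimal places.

With r = 1 the leading error scales as h^1, so the weight is 2^1 = 2.
Weighted: 3.6841666500 − 1.8933327879 = 1.7908338621
Denominator 2 − 1 = 1.
Extrapolated: 1.7908338621 / 1 = 1.7908338621

1.790834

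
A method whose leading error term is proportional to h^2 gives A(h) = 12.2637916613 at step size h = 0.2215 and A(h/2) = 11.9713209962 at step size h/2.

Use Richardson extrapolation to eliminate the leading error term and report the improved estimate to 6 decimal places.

r = 2: numerator weight 4, denominator 3.
4 × 11.9713209962 = 47.8852839848; subtract 12.2637916613 → 35.6214923235
Divide by 2^2 − 1 = 3.
R = 35.6214923235/3 = 11.8738307745
Gap between inputs: 2.925e-01; correction applied: −0.0974902217.

11.873831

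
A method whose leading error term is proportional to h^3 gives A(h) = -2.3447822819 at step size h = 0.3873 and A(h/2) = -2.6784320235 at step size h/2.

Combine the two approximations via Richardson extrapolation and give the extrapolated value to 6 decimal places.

Error is O(h^3); halving h shrinks it by 2^3 = 8.
Top: 8(-2.6784320235) − (-2.3447822819) = -19.0826739061
(8*(-2.6784320235) − (-2.3447822819))/(8 − 1) = -2.7260962723
Correction |R − A(h/2)| = 4.766e-02; gap |A(h/2) − A(h)| = 3.336e-01.

-2.726096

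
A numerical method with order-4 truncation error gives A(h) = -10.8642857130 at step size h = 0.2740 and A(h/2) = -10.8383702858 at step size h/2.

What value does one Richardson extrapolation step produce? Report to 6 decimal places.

-10.836643

Leading term ∝ h^4; use weight 16 = 2^4.
Difference of the inputs: -10.8383702858 − (-10.8642857130) = 0.0259154272
Correction (A(h/2) − A(h))/(16 − 1) = 0.0259154272/15 = 0.0017276951
R = A(h/2) + (A(h/2) − A(h))/15 = -10.8383702858 + 0.0017276951 = -10.8366425907
Gap between inputs: 2.592e-02; correction applied: +0.0017276951.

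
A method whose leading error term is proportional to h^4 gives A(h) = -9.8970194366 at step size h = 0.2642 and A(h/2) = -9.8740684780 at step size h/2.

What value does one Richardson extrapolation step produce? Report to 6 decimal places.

-9.872538

The method has order 4: 2^4 = 16.
16 × (-9.8740684780) = -157.9850956480; (-157.9850956480) − (-9.8970194366) = -148.0880762114
Extrapolated: (-148.0880762114) / 15 = -9.8725384141
Correction |R − A(h/2)| = 1.530e-03; gap |A(h/2) − A(h)| = 2.295e-02.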